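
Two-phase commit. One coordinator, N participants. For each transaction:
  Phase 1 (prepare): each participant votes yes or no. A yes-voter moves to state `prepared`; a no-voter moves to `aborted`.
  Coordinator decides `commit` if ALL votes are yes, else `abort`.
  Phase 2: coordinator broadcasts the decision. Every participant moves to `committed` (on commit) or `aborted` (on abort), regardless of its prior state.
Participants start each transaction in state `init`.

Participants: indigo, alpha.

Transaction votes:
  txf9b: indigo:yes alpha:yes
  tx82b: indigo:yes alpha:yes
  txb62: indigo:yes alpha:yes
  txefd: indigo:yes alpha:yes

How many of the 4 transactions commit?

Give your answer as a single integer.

Answer: 4

Derivation:
txf9b: all yes -> commit (commits=1)
tx82b: all yes -> commit (commits=2)
txb62: all yes -> commit (commits=3)
txefd: all yes -> commit (commits=4)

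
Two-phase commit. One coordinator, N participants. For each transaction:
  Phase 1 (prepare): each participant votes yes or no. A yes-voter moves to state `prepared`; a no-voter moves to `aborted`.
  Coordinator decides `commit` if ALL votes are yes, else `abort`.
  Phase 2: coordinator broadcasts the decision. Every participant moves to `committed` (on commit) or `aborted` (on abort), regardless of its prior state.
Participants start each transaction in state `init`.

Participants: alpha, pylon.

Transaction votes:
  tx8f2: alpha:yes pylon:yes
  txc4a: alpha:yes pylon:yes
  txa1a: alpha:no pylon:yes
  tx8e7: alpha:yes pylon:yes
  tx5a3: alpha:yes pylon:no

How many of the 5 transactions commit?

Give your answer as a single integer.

Answer: 3

Derivation:
tx8f2: all yes -> commit (commits=1)
txc4a: all yes -> commit (commits=2)
txa1a: no from alpha -> abort (commits=2)
tx8e7: all yes -> commit (commits=3)
tx5a3: no from pylon -> abort (commits=3)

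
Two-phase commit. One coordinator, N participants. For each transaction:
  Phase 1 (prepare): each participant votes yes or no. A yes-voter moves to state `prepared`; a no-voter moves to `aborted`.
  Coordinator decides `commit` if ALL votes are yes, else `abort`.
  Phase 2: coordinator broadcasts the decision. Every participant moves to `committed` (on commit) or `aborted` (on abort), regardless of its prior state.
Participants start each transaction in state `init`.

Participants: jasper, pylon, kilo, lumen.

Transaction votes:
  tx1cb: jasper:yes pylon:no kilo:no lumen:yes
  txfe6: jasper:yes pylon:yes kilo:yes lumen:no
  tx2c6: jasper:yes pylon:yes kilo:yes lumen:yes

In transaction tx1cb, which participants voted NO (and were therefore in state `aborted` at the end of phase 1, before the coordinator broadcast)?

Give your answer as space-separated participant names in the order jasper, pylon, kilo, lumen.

Txn tx1cb phase 1: jasper yes -> prepared; pylon no -> aborted; kilo no -> aborted; lumen yes -> prepared

Answer: pylon kilo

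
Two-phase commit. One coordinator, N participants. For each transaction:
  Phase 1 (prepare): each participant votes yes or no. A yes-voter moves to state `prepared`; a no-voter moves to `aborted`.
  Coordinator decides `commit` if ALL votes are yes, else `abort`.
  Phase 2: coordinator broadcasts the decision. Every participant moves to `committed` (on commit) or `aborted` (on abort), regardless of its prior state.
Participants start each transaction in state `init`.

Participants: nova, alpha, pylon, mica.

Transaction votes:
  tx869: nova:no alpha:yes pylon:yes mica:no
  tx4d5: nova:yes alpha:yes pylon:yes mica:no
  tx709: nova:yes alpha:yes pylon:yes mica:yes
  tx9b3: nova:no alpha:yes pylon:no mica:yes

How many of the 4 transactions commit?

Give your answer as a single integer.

Answer: 1

Derivation:
tx869: no from nova, mica -> abort (commits=0)
tx4d5: no from mica -> abort (commits=0)
tx709: all yes -> commit (commits=1)
tx9b3: no from nova, pylon -> abort (commits=1)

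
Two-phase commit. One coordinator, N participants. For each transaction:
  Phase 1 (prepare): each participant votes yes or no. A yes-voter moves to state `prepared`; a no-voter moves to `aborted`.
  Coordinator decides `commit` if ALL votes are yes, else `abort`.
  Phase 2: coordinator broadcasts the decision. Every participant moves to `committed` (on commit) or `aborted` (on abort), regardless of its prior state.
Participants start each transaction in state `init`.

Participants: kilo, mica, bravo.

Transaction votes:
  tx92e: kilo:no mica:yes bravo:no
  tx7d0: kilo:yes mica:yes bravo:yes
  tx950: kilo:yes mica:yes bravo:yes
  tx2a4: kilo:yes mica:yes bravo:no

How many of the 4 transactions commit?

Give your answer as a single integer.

tx92e: no from kilo, bravo -> abort (commits=0)
tx7d0: all yes -> commit (commits=1)
tx950: all yes -> commit (commits=2)
tx2a4: no from bravo -> abort (commits=2)

Answer: 2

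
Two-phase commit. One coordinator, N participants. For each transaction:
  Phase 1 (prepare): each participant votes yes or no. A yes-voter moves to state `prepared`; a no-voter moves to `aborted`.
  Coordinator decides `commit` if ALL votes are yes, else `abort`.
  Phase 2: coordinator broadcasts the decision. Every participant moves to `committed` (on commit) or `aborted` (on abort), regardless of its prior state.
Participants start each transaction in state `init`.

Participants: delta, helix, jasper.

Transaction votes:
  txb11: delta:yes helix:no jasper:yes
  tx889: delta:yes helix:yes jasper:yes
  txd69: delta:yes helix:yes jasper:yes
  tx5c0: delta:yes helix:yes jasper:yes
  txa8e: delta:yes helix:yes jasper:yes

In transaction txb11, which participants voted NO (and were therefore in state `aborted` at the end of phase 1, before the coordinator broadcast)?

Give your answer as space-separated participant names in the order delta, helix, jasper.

Answer: helix

Derivation:
Txn txb11 phase 1: delta yes -> prepared; helix no -> aborted; jasper yes -> prepared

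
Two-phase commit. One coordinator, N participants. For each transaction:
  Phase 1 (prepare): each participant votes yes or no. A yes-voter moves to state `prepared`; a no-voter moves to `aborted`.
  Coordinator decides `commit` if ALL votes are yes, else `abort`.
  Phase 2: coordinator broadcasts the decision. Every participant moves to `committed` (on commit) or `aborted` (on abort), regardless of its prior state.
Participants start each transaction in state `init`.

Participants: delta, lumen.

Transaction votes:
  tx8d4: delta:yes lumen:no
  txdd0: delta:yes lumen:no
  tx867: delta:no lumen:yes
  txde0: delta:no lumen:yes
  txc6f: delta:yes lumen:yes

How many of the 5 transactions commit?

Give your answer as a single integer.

Answer: 1

Derivation:
tx8d4: no from lumen -> abort (commits=0)
txdd0: no from lumen -> abort (commits=0)
tx867: no from delta -> abort (commits=0)
txde0: no from delta -> abort (commits=0)
txc6f: all yes -> commit (commits=1)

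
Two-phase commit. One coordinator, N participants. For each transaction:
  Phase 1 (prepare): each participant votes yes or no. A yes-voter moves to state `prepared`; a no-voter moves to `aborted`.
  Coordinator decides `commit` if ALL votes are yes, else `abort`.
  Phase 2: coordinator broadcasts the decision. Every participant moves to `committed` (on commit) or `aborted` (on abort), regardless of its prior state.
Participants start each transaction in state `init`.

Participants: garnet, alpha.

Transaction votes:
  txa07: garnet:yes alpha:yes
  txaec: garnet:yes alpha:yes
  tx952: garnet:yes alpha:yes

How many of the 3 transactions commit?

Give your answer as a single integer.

Answer: 3

Derivation:
txa07: all yes -> commit (commits=1)
txaec: all yes -> commit (commits=2)
tx952: all yes -> commit (commits=3)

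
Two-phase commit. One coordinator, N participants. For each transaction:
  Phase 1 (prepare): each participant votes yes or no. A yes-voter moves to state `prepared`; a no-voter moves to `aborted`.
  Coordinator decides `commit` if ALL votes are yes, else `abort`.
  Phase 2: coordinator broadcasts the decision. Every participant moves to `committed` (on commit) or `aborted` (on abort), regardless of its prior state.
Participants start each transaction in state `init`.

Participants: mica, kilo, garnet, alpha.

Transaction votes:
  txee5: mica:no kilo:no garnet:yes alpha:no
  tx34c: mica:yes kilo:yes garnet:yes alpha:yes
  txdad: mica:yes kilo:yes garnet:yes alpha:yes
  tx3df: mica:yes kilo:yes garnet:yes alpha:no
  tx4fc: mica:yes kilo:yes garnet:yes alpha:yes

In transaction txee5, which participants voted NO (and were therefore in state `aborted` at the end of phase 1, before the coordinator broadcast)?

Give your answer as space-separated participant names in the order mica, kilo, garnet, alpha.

Answer: mica kilo alpha

Derivation:
Txn txee5 phase 1: mica no -> aborted; kilo no -> aborted; garnet yes -> prepared; alpha no -> aborted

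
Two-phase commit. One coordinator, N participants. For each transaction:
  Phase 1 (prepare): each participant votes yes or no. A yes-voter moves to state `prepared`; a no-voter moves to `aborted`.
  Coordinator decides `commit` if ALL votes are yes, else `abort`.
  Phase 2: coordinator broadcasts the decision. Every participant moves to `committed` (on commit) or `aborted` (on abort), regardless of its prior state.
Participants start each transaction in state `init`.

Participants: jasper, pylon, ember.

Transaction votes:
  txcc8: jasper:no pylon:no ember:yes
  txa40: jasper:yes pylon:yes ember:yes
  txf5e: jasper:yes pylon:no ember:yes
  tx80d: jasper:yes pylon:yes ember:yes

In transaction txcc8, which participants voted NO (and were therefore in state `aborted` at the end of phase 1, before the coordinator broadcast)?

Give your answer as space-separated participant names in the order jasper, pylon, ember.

Answer: jasper pylon

Derivation:
Txn txcc8 phase 1: jasper no -> aborted; pylon no -> aborted; ember yes -> prepared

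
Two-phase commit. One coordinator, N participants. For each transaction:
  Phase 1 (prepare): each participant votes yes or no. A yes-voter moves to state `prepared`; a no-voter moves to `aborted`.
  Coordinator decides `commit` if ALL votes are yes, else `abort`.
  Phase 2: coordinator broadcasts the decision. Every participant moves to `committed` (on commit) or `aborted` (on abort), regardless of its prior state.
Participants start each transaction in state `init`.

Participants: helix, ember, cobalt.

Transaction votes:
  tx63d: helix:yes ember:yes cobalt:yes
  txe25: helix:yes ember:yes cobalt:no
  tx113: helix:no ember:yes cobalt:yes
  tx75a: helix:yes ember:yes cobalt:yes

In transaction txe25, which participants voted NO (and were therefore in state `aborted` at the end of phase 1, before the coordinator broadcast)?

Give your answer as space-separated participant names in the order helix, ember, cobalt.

Answer: cobalt

Derivation:
Txn txe25 phase 1: helix yes -> prepared; ember yes -> prepared; cobalt no -> aborted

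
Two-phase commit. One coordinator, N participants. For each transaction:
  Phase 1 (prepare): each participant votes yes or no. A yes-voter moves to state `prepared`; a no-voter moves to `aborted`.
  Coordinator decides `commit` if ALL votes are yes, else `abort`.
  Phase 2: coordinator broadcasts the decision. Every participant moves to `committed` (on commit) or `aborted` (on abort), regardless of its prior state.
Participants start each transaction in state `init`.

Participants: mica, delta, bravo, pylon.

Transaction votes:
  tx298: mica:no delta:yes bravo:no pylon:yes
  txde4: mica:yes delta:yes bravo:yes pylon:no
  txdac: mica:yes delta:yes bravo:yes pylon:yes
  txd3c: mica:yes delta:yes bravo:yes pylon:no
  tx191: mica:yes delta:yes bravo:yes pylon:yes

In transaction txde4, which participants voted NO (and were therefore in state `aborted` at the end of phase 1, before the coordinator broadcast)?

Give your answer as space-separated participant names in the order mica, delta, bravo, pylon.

Txn txde4 phase 1: mica yes -> prepared; delta yes -> prepared; bravo yes -> prepared; pylon no -> aborted

Answer: pylon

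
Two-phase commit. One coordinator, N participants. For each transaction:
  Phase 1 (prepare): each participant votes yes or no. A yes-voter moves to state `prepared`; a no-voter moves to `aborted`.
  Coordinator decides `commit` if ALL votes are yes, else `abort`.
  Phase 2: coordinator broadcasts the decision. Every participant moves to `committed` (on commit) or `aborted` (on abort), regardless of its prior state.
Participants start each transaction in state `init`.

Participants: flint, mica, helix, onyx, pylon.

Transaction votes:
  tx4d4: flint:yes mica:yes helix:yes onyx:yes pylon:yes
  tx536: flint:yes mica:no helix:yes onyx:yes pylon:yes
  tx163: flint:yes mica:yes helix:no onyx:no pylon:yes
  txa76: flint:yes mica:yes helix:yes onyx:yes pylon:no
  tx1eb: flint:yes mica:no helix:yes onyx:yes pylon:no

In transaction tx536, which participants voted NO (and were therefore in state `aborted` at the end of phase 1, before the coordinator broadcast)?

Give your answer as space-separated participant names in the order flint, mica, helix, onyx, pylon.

Txn tx536 phase 1: flint yes -> prepared; mica no -> aborted; helix yes -> prepared; onyx yes -> prepared; pylon yes -> prepared

Answer: mica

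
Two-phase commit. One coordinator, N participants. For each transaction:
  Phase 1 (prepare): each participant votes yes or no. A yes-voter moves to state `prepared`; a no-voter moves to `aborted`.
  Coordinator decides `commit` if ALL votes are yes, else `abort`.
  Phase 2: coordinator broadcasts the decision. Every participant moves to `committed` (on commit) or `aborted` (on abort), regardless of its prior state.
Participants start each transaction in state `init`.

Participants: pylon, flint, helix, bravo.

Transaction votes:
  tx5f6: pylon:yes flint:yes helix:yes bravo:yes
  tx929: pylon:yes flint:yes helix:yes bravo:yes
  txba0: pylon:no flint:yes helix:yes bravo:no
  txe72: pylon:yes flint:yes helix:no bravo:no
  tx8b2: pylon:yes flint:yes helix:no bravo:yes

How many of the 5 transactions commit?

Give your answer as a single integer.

Answer: 2

Derivation:
tx5f6: all yes -> commit (commits=1)
tx929: all yes -> commit (commits=2)
txba0: no from pylon, bravo -> abort (commits=2)
txe72: no from helix, bravo -> abort (commits=2)
tx8b2: no from helix -> abort (commits=2)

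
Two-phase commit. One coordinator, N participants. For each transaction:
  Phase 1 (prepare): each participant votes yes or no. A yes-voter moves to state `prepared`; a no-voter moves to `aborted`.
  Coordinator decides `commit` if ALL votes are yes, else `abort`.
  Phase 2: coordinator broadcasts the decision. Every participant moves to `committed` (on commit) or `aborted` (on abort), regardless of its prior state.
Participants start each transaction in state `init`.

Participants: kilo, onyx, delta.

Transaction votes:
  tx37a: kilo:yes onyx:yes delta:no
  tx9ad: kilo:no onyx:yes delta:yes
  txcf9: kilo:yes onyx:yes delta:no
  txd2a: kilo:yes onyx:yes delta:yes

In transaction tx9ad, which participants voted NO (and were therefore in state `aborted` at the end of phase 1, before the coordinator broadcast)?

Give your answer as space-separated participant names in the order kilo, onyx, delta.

Answer: kilo

Derivation:
Txn tx9ad phase 1: kilo no -> aborted; onyx yes -> prepared; delta yes -> prepared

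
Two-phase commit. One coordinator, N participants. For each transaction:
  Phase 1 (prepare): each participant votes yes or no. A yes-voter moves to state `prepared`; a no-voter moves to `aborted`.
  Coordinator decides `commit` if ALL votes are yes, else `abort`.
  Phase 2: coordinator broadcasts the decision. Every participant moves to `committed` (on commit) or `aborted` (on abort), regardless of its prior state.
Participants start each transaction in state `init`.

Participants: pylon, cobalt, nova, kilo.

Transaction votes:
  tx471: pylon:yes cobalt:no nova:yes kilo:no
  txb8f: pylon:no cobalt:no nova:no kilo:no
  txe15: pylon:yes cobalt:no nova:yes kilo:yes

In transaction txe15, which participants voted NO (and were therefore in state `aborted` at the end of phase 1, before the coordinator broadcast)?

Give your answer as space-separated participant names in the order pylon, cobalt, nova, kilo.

Txn txe15 phase 1: pylon yes -> prepared; cobalt no -> aborted; nova yes -> prepared; kilo yes -> prepared

Answer: cobalt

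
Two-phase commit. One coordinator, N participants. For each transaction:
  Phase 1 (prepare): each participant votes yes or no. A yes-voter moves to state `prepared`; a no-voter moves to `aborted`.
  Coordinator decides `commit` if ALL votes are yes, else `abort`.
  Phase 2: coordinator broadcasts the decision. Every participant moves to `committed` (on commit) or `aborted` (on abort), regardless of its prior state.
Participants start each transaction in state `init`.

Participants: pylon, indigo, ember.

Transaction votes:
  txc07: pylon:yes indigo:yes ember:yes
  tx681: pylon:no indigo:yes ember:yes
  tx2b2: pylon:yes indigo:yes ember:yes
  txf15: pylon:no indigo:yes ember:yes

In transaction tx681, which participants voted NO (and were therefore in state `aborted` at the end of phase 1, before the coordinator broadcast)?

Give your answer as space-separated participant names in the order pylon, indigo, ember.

Answer: pylon

Derivation:
Txn tx681 phase 1: pylon no -> aborted; indigo yes -> prepared; ember yes -> prepared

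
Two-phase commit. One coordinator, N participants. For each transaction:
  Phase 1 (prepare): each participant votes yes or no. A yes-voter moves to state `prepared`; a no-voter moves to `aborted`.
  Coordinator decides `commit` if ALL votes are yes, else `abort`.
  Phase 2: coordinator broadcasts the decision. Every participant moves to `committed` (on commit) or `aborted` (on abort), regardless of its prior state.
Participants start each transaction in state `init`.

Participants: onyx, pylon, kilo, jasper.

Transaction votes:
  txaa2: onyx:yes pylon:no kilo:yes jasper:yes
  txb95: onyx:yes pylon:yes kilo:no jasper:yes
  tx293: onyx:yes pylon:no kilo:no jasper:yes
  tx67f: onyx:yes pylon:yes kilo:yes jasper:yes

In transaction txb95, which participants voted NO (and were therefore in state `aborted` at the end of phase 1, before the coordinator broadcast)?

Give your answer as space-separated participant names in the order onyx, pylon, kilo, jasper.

Txn txb95 phase 1: onyx yes -> prepared; pylon yes -> prepared; kilo no -> aborted; jasper yes -> prepared

Answer: kilo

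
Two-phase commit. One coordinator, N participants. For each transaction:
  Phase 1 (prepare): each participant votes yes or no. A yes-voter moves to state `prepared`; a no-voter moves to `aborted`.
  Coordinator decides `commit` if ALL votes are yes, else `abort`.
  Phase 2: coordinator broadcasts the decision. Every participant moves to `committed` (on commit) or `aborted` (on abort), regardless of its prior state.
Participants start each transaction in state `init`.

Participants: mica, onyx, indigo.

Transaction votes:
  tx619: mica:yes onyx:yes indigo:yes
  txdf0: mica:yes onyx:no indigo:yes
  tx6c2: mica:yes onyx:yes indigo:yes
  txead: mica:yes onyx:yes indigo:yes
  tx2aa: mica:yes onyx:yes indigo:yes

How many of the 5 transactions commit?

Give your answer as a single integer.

Answer: 4

Derivation:
tx619: all yes -> commit (commits=1)
txdf0: no from onyx -> abort (commits=1)
tx6c2: all yes -> commit (commits=2)
txead: all yes -> commit (commits=3)
tx2aa: all yes -> commit (commits=4)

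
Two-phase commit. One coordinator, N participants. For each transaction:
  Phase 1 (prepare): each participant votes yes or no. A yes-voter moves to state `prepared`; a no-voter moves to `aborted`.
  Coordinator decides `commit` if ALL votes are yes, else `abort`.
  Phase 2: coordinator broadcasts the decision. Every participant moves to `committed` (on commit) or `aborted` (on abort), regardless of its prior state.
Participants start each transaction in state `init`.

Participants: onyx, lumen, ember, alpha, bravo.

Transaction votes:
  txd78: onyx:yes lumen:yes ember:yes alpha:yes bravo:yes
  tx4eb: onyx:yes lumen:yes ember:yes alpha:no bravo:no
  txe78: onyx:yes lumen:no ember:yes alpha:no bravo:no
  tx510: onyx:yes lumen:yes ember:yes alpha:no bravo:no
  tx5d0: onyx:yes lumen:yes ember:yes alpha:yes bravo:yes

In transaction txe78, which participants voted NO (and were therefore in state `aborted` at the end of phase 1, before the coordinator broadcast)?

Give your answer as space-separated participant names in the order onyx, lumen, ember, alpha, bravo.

Answer: lumen alpha bravo

Derivation:
Txn txe78 phase 1: onyx yes -> prepared; lumen no -> aborted; ember yes -> prepared; alpha no -> aborted; bravo no -> aborted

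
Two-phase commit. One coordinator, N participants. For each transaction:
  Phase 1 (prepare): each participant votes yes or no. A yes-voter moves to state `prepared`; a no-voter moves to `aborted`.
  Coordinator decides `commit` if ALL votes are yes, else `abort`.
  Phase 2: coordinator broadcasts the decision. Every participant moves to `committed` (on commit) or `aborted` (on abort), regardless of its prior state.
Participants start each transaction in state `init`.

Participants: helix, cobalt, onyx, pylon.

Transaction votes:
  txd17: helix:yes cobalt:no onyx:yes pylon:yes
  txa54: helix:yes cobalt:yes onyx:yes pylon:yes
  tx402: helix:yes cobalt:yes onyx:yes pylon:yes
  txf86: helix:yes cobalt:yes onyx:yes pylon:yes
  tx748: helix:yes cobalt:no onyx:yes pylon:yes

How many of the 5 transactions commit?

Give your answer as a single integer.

Answer: 3

Derivation:
txd17: no from cobalt -> abort (commits=0)
txa54: all yes -> commit (commits=1)
tx402: all yes -> commit (commits=2)
txf86: all yes -> commit (commits=3)
tx748: no from cobalt -> abort (commits=3)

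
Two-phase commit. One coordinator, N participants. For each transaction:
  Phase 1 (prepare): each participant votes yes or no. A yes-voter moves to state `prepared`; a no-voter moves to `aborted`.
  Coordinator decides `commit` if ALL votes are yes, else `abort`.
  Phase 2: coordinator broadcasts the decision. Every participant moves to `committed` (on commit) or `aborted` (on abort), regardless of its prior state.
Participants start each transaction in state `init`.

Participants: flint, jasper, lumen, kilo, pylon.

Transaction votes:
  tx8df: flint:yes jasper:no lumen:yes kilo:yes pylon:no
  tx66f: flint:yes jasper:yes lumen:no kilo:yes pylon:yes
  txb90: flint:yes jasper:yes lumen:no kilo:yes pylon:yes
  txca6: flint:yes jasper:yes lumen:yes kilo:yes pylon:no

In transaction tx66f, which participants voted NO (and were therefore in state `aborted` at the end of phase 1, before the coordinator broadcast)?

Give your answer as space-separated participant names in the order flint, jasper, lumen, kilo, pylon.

Txn tx66f phase 1: flint yes -> prepared; jasper yes -> prepared; lumen no -> aborted; kilo yes -> prepared; pylon yes -> prepared

Answer: lumen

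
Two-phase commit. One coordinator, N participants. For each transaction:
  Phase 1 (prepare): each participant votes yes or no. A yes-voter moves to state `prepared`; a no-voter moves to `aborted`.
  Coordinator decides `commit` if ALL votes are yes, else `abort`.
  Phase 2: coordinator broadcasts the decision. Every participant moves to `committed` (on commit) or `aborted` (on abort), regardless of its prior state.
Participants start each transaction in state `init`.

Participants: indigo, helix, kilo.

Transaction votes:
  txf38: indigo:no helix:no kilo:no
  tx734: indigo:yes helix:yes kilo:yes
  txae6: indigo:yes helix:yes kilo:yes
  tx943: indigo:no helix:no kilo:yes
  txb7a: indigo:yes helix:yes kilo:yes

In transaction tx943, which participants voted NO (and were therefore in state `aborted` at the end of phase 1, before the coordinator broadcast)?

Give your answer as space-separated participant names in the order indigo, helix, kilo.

Txn tx943 phase 1: indigo no -> aborted; helix no -> aborted; kilo yes -> prepared

Answer: indigo helix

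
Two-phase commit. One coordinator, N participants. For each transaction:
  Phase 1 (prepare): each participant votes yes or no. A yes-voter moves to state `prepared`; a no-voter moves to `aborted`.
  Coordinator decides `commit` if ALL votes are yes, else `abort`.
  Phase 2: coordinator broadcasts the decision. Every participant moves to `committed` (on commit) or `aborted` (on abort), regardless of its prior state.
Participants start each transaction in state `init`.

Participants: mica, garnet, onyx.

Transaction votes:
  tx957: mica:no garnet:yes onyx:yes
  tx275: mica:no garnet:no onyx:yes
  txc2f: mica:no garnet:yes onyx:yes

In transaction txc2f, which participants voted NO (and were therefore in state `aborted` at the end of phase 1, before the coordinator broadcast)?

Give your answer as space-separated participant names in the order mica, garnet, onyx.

Txn txc2f phase 1: mica no -> aborted; garnet yes -> prepared; onyx yes -> prepared

Answer: mica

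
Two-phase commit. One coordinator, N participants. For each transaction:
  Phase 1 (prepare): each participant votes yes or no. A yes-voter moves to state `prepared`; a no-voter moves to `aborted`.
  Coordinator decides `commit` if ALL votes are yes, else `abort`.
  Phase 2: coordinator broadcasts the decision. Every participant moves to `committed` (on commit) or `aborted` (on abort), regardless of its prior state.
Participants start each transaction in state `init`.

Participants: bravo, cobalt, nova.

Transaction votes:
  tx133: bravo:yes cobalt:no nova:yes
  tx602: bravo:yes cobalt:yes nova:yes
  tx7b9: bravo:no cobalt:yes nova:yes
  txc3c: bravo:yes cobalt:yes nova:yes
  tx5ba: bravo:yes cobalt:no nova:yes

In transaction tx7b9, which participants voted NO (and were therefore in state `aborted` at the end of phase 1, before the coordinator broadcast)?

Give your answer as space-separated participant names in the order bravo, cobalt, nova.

Txn tx7b9 phase 1: bravo no -> aborted; cobalt yes -> prepared; nova yes -> prepared

Answer: bravo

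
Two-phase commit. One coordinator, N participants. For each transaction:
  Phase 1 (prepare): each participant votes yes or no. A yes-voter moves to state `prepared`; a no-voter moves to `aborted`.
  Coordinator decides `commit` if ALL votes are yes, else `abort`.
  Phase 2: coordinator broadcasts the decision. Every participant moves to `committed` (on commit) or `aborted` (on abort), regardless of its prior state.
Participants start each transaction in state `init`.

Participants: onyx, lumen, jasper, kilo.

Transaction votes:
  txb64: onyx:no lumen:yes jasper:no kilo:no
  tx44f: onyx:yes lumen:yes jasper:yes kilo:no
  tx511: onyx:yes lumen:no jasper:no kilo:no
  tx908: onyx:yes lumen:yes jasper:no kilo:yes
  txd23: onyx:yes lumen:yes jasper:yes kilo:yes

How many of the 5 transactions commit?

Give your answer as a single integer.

txb64: no from onyx, jasper, kilo -> abort (commits=0)
tx44f: no from kilo -> abort (commits=0)
tx511: no from lumen, jasper, kilo -> abort (commits=0)
tx908: no from jasper -> abort (commits=0)
txd23: all yes -> commit (commits=1)

Answer: 1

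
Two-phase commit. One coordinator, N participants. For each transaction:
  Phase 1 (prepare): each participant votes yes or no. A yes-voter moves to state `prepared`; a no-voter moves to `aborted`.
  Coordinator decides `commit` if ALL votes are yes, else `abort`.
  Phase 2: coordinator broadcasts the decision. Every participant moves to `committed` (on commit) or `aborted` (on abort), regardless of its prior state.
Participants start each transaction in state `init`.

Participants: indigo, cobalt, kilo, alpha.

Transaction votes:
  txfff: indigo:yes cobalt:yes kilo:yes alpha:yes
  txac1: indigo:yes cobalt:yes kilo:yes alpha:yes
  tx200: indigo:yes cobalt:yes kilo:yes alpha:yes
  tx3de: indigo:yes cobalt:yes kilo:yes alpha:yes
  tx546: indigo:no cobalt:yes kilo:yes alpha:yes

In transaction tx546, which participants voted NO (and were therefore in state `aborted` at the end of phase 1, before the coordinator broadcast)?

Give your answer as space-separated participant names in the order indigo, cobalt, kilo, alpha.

Txn tx546 phase 1: indigo no -> aborted; cobalt yes -> prepared; kilo yes -> prepared; alpha yes -> prepared

Answer: indigo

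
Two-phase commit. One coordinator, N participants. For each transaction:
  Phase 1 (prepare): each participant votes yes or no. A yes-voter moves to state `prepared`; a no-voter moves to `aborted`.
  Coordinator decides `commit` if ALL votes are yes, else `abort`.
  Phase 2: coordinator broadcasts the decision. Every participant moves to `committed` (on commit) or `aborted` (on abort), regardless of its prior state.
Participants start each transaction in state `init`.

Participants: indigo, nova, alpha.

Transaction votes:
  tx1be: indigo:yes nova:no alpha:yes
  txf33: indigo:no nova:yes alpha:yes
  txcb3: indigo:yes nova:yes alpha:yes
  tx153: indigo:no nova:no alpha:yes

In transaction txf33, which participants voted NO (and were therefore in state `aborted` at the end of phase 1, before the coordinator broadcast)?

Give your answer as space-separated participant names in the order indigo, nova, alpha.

Answer: indigo

Derivation:
Txn txf33 phase 1: indigo no -> aborted; nova yes -> prepared; alpha yes -> prepared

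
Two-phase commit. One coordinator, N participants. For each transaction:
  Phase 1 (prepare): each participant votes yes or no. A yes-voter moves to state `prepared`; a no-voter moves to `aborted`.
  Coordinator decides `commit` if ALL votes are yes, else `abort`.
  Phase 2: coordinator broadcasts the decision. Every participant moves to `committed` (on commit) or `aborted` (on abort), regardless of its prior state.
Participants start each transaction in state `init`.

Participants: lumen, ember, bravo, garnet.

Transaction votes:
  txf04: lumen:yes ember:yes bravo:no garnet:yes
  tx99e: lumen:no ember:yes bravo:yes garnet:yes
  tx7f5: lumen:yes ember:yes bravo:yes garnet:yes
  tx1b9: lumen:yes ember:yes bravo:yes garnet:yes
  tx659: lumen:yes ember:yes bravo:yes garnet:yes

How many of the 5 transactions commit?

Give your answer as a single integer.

txf04: no from bravo -> abort (commits=0)
tx99e: no from lumen -> abort (commits=0)
tx7f5: all yes -> commit (commits=1)
tx1b9: all yes -> commit (commits=2)
tx659: all yes -> commit (commits=3)

Answer: 3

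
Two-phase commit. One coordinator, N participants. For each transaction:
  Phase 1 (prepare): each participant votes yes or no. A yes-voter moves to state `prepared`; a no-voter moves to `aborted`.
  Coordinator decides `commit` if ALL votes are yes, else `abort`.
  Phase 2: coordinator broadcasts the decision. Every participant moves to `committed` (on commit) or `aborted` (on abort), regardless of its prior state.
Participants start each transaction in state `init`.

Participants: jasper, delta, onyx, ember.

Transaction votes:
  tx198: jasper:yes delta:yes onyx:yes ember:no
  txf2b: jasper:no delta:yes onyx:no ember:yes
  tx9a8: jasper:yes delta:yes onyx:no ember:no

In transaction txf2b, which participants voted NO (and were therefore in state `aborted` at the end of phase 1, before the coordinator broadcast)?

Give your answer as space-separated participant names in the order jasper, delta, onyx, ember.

Txn txf2b phase 1: jasper no -> aborted; delta yes -> prepared; onyx no -> aborted; ember yes -> prepared

Answer: jasper onyx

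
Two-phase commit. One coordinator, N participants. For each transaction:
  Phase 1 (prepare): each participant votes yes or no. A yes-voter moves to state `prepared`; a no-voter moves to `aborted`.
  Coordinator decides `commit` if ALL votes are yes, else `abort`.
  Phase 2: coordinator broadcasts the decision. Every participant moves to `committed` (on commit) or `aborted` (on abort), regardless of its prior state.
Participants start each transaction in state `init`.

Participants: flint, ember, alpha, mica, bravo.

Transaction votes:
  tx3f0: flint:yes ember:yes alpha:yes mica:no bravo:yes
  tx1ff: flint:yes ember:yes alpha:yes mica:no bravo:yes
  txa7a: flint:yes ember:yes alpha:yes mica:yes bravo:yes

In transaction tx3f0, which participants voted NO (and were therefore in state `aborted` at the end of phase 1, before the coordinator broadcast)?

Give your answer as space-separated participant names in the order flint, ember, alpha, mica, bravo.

Answer: mica

Derivation:
Txn tx3f0 phase 1: flint yes -> prepared; ember yes -> prepared; alpha yes -> prepared; mica no -> aborted; bravo yes -> prepared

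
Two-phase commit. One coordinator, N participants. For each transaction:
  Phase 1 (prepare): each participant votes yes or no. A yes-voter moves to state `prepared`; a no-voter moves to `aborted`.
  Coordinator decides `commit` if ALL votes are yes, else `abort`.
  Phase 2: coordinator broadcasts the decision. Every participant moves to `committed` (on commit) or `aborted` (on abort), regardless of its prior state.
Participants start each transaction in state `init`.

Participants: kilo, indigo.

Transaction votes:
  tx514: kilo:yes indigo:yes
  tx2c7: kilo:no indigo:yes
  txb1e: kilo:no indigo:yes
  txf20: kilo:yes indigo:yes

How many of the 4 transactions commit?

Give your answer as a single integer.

tx514: all yes -> commit (commits=1)
tx2c7: no from kilo -> abort (commits=1)
txb1e: no from kilo -> abort (commits=1)
txf20: all yes -> commit (commits=2)

Answer: 2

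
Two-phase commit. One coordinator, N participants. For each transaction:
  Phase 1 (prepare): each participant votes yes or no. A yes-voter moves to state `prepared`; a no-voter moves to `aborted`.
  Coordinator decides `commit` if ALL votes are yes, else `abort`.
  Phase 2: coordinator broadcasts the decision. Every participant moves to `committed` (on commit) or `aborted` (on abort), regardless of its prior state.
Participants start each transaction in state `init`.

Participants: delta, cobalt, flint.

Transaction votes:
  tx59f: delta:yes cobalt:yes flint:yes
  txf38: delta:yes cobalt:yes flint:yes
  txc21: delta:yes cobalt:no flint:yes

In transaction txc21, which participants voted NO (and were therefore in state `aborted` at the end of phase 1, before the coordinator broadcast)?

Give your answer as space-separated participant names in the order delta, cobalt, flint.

Txn txc21 phase 1: delta yes -> prepared; cobalt no -> aborted; flint yes -> prepared

Answer: cobalt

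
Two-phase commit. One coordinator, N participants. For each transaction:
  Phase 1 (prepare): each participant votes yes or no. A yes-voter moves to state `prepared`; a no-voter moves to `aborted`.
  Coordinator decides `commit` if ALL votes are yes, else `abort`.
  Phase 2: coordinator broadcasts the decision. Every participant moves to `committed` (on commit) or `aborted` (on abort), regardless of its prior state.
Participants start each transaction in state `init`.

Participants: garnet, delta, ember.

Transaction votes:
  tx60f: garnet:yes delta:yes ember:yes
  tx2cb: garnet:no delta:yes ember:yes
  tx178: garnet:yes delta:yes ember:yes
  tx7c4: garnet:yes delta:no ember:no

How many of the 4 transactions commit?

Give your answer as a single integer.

tx60f: all yes -> commit (commits=1)
tx2cb: no from garnet -> abort (commits=1)
tx178: all yes -> commit (commits=2)
tx7c4: no from delta, ember -> abort (commits=2)

Answer: 2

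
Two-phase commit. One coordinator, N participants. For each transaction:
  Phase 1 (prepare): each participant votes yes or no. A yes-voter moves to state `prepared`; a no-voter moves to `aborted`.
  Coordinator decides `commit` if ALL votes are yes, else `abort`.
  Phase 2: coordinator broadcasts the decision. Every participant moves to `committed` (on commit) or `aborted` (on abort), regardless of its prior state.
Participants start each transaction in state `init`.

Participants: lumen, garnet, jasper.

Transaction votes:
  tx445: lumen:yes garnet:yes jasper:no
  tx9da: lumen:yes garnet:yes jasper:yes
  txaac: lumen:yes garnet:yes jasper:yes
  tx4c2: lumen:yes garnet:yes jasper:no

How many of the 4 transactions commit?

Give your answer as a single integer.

tx445: no from jasper -> abort (commits=0)
tx9da: all yes -> commit (commits=1)
txaac: all yes -> commit (commits=2)
tx4c2: no from jasper -> abort (commits=2)

Answer: 2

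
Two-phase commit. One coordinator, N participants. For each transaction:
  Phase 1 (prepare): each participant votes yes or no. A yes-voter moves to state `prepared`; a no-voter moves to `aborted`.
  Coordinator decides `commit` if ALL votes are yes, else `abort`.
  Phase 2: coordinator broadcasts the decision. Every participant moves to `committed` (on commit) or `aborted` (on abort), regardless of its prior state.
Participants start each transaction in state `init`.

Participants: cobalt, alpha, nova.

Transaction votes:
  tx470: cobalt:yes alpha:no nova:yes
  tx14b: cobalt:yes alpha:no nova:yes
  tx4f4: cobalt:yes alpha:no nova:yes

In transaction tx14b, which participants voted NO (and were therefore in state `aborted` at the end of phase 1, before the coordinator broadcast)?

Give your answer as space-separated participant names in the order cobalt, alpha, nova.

Answer: alpha

Derivation:
Txn tx14b phase 1: cobalt yes -> prepared; alpha no -> aborted; nova yes -> prepared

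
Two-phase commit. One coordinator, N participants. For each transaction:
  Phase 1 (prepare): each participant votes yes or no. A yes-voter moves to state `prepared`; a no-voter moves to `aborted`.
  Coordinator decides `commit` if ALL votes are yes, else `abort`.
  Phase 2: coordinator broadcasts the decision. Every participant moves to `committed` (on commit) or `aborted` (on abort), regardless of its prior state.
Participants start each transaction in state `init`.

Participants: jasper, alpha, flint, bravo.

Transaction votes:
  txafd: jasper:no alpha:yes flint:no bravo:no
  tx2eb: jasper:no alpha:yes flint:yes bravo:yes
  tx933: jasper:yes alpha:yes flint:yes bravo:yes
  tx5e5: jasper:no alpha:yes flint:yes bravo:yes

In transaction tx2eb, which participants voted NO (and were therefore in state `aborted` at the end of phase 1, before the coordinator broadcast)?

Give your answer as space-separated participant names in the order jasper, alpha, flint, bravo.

Answer: jasper

Derivation:
Txn tx2eb phase 1: jasper no -> aborted; alpha yes -> prepared; flint yes -> prepared; bravo yes -> prepared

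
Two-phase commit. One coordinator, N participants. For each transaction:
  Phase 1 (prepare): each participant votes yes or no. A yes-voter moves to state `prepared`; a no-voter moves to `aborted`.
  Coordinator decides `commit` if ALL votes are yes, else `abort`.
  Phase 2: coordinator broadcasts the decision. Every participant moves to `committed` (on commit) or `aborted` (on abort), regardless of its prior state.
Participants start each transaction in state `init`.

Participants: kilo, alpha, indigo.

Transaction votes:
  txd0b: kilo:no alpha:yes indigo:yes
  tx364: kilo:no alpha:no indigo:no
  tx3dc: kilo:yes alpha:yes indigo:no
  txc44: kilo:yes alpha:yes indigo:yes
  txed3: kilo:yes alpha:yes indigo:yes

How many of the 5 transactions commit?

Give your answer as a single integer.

txd0b: no from kilo -> abort (commits=0)
tx364: no from kilo, alpha, indigo -> abort (commits=0)
tx3dc: no from indigo -> abort (commits=0)
txc44: all yes -> commit (commits=1)
txed3: all yes -> commit (commits=2)

Answer: 2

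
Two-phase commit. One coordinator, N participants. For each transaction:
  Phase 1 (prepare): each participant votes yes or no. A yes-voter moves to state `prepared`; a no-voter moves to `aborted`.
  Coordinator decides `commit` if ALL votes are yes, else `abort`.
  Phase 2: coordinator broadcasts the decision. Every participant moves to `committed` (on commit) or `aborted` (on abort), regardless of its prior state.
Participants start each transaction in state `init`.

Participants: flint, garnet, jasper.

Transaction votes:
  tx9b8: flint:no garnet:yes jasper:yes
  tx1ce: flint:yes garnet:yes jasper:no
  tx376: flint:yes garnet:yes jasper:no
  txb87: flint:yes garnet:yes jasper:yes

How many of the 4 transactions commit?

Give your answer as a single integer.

tx9b8: no from flint -> abort (commits=0)
tx1ce: no from jasper -> abort (commits=0)
tx376: no from jasper -> abort (commits=0)
txb87: all yes -> commit (commits=1)

Answer: 1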